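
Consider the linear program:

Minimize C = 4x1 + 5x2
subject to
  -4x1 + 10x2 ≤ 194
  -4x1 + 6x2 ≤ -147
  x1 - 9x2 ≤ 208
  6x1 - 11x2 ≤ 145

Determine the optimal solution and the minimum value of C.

x1 = 747/8, x2 = 151/4, minimum C = 2249/4

Vertices and C = 4x1 + 5x2:
  (1317/8, 341/4) → C = 4339/4
  (224, 109) → C = 1441
  (747/8, 151/4) → C = 2249/4

The binding constraints are -4x1 + 6x2 = -147 and 6x1 - 11x2 = 145.
Solving simultaneously gives x1 = 747/8, x2 = 151/4.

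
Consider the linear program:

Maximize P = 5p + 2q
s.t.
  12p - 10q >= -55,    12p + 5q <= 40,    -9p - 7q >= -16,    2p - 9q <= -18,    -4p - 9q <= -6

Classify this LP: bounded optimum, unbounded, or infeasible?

bounded optimum

Feasible corners and P = 5p + 2q:
  (-75/58, 229/58) → P = 83/58
  (-435/148, 73/37) → P = -43/4
  (18/95, 194/95) → P = 478/95
  (-2, 14/9) → P = -62/9
The feasible region has finitely many vertices and no improving ray; the maximum is 478/95 at (18/95, 194/95).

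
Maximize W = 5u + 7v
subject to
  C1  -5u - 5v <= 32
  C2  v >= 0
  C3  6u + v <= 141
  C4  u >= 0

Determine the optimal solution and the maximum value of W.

u = 0, v = 141, maximum W = 987

Extreme points and W = 5u + 7v:
  (47/2, 0) → W = 235/2
  (0, 0) → W = 0
  (0, 141) → W = 987

At the optimal vertex, 6u + v = 141 and u = 0.
Solving simultaneously gives u = 0, v = 141.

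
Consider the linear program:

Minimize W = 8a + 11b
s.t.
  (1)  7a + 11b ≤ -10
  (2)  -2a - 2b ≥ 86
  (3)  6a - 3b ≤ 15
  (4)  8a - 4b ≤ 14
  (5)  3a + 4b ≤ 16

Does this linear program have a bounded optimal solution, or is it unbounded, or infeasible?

unbounded

From the feasible point (-463/4, 291/4), moving in the direction (-3, -6) keeps every constraint satisfied while W decreases without bound.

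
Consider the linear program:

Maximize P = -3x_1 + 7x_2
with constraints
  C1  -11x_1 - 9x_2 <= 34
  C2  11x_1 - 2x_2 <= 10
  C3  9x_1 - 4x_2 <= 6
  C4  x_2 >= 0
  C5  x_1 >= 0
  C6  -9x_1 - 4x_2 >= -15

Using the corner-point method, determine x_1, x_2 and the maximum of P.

x_1 = 0, x_2 = 15/4, maximum P = 105/4

Vertices and P = -3x_1 + 7x_2:
  (14/13, 12/13) → P = 42/13
  (35/31, 75/62) → P = 315/62
  (2/3, 0) → P = -2
  (0, 0) → P = 0
  (0, 15/4) → P = 105/4

The binding constraints are x_1 = 0 and -9x_1 - 4x_2 = -15.
Solving simultaneously gives x_1 = 0, x_2 = 15/4.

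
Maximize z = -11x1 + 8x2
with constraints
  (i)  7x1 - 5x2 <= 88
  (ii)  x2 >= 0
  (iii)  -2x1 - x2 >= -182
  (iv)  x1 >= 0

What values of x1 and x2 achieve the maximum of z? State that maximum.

At the optimal vertex, -2x1 - x2 = -182 and x1 = 0.
Solving simultaneously gives x1 = 0, x2 = 182.

x1 = 0, x2 = 182, maximum z = 1456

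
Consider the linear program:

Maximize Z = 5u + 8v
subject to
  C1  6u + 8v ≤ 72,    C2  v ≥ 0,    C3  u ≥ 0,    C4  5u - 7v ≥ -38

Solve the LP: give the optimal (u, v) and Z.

Feasible corners and Z = 5u + 8v:
  (12, 0) → Z = 60
  (100/41, 294/41) → Z = 2852/41
  (0, 0) → Z = 0
  (0, 38/7) → Z = 304/7

u = 100/41, v = 294/41, maximum Z = 2852/41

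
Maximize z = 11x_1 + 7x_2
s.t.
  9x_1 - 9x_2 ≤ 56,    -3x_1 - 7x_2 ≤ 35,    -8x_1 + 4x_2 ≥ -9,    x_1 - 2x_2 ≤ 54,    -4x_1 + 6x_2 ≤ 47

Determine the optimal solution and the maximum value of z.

x_1 = 121/16, x_2 = 103/8, maximum z = 2773/16

Extreme points and z = 11x_1 + 7x_2:
  (-77/68, -307/68) → z = -749/17
  (-539/46, 1/46) → z = -2961/23
  (121/16, 103/8) → z = 2773/16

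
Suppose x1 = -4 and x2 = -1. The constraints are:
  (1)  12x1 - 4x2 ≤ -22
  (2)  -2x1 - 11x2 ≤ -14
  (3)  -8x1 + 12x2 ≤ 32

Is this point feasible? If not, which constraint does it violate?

Constraint (2): -2x1 - 11x2 = 19, which is not ≤ -14. All other constraints are satisfied.

not feasible — violates (2)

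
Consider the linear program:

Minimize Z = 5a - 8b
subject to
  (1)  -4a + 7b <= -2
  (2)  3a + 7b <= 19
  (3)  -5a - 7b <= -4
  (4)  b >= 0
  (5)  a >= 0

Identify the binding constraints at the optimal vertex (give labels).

Extreme points and Z = 5a - 8b:
  (3, 10/7) → Z = 25/7
  (2/3, 2/21) → Z = 18/7
  (19/3, 0) → Z = 95/3
  (4/5, 0) → Z = 4

The minimum is at (2/3, 2/21). Substituting into each constraint, equality holds for (1) and (3); the remaining constraints have slack.

(1) and (3)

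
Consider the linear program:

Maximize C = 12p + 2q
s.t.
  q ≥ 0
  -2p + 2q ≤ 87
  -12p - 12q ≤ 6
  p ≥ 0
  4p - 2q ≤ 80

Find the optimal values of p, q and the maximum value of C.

p = 167/2, q = 127, maximum C = 1256

Vertices and C = 12p + 2q:
  (0, 0) → C = 0
  (20, 0) → C = 240
  (0, 87/2) → C = 87
  (167/2, 127) → C = 1256

The binding constraints are -2p + 2q = 87 and 4p - 2q = 80.
Solving simultaneously gives p = 167/2, q = 127.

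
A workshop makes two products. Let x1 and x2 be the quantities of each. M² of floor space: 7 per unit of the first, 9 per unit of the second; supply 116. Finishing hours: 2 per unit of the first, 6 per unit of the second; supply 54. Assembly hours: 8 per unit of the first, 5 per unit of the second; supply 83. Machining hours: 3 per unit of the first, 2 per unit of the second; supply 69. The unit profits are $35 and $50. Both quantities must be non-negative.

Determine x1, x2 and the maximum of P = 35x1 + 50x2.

x1 = 6, x2 = 7, maximum P = 560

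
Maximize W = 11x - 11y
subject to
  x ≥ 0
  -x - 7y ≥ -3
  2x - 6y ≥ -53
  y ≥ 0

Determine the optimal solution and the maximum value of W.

Extreme points and W = 11x - 11y:
  (0, 3/7) → W = -33/7
  (0, 0) → W = 0
  (3, 0) → W = 33

The binding constraints are -x - 7y = -3 and y = 0.
Solving simultaneously gives x = 3, y = 0.

x = 3, y = 0, maximum W = 33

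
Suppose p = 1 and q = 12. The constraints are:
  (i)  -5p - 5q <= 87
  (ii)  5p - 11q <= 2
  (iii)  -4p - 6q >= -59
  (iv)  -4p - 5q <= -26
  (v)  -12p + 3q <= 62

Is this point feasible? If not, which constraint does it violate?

not feasible — violates (iii)

Constraint (iii): -4p - 6q = -76, which is not ≥ -59. All other constraints are satisfied.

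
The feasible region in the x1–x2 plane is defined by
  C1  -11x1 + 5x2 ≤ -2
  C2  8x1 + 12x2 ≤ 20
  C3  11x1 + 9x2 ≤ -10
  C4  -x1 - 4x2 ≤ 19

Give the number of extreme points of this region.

3

Intersecting each pair of boundary lines and keeping only the points that satisfy every inequality leaves:
  (-16/77, -6/7)
  (-87/49, -211/49)
  (131/35, -199/35)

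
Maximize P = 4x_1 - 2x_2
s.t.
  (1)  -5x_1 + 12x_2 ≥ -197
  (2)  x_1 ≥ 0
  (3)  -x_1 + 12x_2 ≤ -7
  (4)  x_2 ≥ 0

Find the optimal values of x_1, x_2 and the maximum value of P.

Vertices and P = 4x_1 - 2x_2:
  (95/2, 27/8) → P = 733/4
  (197/5, 0) → P = 788/5
  (7, 0) → P = 28

x_1 = 95/2, x_2 = 27/8, maximum P = 733/4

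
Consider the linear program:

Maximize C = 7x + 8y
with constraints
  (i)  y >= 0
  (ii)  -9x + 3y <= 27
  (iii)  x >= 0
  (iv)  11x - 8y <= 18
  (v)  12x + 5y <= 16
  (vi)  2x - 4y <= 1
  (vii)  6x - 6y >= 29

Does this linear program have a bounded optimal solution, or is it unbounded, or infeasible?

infeasible

The boundaries y = 0 and x = 0 meet at (0, 0), but that point violates 6x - 6y ≥ 29. Every candidate vertex is excluded by some other constraint, so the feasible region is empty.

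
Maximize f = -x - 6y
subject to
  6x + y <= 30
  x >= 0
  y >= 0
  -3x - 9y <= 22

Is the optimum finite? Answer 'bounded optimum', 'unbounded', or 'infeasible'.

bounded optimum

Vertices and f = -x - 6y:
  (0, 30) → f = -180
  (5, 0) → f = -5
  (0, 0) → f = 0
The feasible region has finitely many vertices and no improving ray; the maximum is 0 at (0, 0).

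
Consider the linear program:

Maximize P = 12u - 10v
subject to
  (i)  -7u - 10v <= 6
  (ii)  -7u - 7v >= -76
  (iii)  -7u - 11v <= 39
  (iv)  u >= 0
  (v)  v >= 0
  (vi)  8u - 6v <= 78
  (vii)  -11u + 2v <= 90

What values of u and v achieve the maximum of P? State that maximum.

u = 39/4, v = 0, maximum P = 117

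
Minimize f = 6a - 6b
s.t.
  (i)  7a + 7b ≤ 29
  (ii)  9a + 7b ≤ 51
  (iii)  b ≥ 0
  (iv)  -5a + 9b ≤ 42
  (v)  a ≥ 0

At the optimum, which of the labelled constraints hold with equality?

(i) and (v)

Corner points and f = 6a - 6b:
  (29/7, 0) → f = 174/7
  (0, 29/7) → f = -174/7
  (0, 0) → f = 0

The minimum is at (0, 29/7). Substituting into each constraint, equality holds for (i) and (v); the remaining constraints have slack.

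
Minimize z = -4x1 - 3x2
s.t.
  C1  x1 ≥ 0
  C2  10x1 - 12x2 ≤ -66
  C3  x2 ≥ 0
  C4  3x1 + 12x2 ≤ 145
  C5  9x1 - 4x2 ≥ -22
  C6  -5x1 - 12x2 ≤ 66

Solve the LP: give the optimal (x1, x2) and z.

x1 = 79/13, x2 = 412/39, minimum z = -56

Extreme points and z = -4x1 - 3x2:
  (0, 11/2) → z = -33/2
  (79/13, 412/39) → z = -56
  (79/30, 457/40) → z = -5377/120

The binding constraints are 10x1 - 12x2 = -66 and 3x1 + 12x2 = 145.
Solving simultaneously gives x1 = 79/13, x2 = 412/39.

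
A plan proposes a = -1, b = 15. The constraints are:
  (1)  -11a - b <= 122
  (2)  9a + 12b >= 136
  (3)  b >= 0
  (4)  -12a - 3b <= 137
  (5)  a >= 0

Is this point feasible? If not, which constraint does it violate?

not feasible — violates (5)

Constraint (5): a = -1, which is not ≥ 0. All other constraints are satisfied.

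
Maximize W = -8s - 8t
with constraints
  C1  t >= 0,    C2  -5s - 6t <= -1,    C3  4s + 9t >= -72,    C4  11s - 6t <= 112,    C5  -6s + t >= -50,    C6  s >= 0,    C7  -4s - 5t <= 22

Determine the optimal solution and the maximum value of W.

s = 0, t = 1/6, maximum W = -4/3

Corner points and W = -8s - 8t:
  (1/5, 0) → W = -8/5
  (25/3, 0) → W = -200/3
  (0, 1/6) → W = -4/3
The feasible region is unbounded (it extends along (0, 1), (1, 6)), but W strictly decreases along every unbounded feasible direction, so there is no improving ray and the maximum is attained at a vertex.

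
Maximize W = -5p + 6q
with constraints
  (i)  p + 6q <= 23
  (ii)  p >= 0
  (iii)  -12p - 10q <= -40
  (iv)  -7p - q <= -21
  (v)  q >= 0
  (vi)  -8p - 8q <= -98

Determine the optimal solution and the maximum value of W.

p = 101/10, q = 43/20, maximum W = -188/5

Vertices and W = -5p + 6q:
  (23, 0) → W = -115
  (101/10, 43/20) → W = -188/5
  (49/4, 0) → W = -245/4

The binding constraints are p + 6q = 23 and -8p - 8q = -98.
Solving simultaneously gives p = 101/10, q = 43/20.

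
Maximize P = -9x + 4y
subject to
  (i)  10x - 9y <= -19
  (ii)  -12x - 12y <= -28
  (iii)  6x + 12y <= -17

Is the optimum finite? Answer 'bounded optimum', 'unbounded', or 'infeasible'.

infeasible

The boundaries 10x - 9y = -19 and -12x - 12y = -28 meet at (2/19, 127/57), but that point violates 6x + 12y ≤ -17. Every candidate vertex is excluded by some other constraint, so the feasible region is empty.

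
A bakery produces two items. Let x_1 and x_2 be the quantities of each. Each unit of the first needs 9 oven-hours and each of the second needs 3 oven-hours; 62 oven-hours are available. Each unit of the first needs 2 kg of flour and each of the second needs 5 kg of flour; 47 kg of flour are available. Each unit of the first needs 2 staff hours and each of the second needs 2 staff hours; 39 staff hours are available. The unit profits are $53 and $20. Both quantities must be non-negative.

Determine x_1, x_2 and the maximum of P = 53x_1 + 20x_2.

x_1 = 13/3, x_2 = 23/3, maximum P = 383

Extreme points and P = 53x_1 + 20x_2:
  (0, 0) → P = 0
  (0, 47/5) → P = 188
  (62/9, 0) → P = 3286/9
  (13/3, 23/3) → P = 383

The optimum lies where 9x_1 + 3x_2 = 62 and 2x_1 + 5x_2 = 47.
Solving simultaneously gives x_1 = 13/3, x_2 = 23/3.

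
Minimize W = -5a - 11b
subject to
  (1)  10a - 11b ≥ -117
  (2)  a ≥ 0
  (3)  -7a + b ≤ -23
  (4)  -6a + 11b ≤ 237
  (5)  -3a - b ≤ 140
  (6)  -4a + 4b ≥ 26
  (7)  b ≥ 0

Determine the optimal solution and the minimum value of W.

Vertices and W = -5a - 11b:
  (370/67, 1049/67) → W = -13389/67
  (30, 417/11) → W = -567
  (59/12, 137/12) → W = -901/6
  (331/10, 198/5) → W = -6011/10

a = 331/10, b = 198/5, minimum W = -6011/10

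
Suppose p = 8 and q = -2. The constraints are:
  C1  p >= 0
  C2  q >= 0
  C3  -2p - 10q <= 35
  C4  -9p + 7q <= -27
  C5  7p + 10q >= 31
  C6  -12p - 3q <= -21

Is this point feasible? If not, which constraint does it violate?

Constraint C2: q = -2, which is not ≥ 0. All other constraints are satisfied.

not feasible — violates C2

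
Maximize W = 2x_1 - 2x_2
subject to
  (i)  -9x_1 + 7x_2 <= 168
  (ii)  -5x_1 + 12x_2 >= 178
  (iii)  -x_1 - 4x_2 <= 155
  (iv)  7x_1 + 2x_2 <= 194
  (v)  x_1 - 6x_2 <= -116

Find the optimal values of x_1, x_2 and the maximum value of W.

x_1 = 986/47, x_2 = 1108/47, maximum W = -244/47

Feasible corners and W = 2x_1 - 2x_2:
  (1022/67, 2922/67) → W = -3800/67
  (-196/47, 876/47) → W = -2144/47
  (986/47, 1108/47) → W = -244/47
  (18, 67/3) → W = -26/3

At the optimal vertex, -5x_1 + 12x_2 = 178 and 7x_1 + 2x_2 = 194.
Solving simultaneously gives x_1 = 986/47, x_2 = 1108/47.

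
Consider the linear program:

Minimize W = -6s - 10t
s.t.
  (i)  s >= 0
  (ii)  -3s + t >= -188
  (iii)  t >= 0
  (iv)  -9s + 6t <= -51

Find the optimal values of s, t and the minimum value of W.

The optimum lies where -3s + t = -188 and -9s + 6t = -51.
Solving simultaneously gives s = 359/3, t = 171.

s = 359/3, t = 171, minimum W = -2428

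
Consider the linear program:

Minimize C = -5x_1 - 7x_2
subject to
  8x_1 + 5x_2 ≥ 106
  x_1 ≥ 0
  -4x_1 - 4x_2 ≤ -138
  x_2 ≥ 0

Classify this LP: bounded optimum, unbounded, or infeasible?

unbounded

From the feasible point (0, 69/2), moving in the direction (0, 1) keeps every constraint satisfied while C decreases without bound.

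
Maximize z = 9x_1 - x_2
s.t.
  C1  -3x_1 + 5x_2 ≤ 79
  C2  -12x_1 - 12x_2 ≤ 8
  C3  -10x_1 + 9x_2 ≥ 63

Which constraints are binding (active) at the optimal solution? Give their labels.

Feasible corners and z = 9x_1 - x_2:
  (-247/24, 77/8) → z = -409/4
  (396/23, 601/23) → z = 2963/23
  (-69/19, 169/57) → z = -2032/57

The maximum is at (396/23, 601/23). Substituting into each constraint, equality holds for C1 and C3; the remaining constraints have slack.

C1 and C3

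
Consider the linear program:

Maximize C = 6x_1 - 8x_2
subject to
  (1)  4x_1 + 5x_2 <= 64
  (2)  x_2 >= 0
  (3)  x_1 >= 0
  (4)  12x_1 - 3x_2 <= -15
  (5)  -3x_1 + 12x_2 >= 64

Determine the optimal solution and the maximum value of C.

Extreme points and C = 6x_1 - 8x_2:
  (0, 64/5) → C = -512/5
  (13/8, 23/2) → C = -329/4
  (0, 16/3) → C = -128/3
  (4/45, 241/45) → C = -1904/45

x_1 = 4/45, x_2 = 241/45, maximum C = -1904/45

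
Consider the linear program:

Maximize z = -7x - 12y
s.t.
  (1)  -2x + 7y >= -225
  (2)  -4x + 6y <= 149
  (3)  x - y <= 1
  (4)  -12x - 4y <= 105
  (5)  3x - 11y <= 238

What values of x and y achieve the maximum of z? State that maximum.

x = -101/16, y = -117/16, maximum z = 2111/16

Corner points and z = -7x - 12y:
  (155/2, 153/2) → z = -2921/2
  (-613/44, 171/11) → z = -3917/44
  (-101/16, -117/16) → z = 2111/16

The binding constraints are x - y = 1 and -12x - 4y = 105.
Solving simultaneously gives x = -101/16, y = -117/16.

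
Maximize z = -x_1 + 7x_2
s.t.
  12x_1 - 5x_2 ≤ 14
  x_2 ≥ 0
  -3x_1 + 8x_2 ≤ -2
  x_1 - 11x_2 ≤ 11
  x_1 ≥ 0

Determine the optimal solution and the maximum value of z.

Corner points and z = -x_1 + 7x_2:
  (7/6, 0) → z = -7/6
  (34/27, 2/9) → z = 8/27
  (2/3, 0) → z = -2/3

The binding constraints are 12x_1 - 5x_2 = 14 and -3x_1 + 8x_2 = -2.
Solving simultaneously gives x_1 = 34/27, x_2 = 2/9.

x_1 = 34/27, x_2 = 2/9, maximum z = 8/27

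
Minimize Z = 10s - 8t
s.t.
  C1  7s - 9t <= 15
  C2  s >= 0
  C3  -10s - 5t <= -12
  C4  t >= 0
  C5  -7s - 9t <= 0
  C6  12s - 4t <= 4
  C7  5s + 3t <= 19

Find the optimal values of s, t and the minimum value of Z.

Vertices and Z = 10s - 8t:
  (0, 12/5) → Z = -96/5
  (0, 19/3) → Z = -152/3
  (17/25, 26/25) → Z = -38/25
  (11/7, 26/7) → Z = -14

s = 0, t = 19/3, minimum Z = -152/3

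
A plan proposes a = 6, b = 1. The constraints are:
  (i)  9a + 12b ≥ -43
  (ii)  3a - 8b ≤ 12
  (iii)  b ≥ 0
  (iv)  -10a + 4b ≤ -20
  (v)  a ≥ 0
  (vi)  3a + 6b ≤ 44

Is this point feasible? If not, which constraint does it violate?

(i): 66 ≥ -43 ✓
(ii): 10 ≤ 12 ✓
(iii): 1 ≥ 0 ✓
(iv): -56 ≤ -20 ✓
(v): 6 ≥ 0 ✓
(vi): 24 ≤ 44 ✓

feasible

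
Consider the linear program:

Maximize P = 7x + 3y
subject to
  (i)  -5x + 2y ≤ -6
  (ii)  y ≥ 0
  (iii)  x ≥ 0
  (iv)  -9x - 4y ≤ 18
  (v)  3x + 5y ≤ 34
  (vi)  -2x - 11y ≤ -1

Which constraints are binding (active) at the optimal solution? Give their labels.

Feasible corners and P = 7x + 3y:
  (6/5, 0) → P = 42/5
  (98/31, 152/31) → P = 1142/31
  (34/3, 0) → P = 238/3

The maximum is at (34/3, 0). Substituting into each constraint, equality holds for (ii) and (v); the remaining constraints have slack.

(ii) and (v)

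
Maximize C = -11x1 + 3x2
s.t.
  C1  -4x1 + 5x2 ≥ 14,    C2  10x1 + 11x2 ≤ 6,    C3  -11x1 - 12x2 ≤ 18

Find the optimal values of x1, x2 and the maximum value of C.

The optimum lies where 10x1 + 11x2 = 6 and -11x1 - 12x2 = 18.
Solving simultaneously gives x1 = -270, x2 = 246.

x1 = -270, x2 = 246, maximum C = 3708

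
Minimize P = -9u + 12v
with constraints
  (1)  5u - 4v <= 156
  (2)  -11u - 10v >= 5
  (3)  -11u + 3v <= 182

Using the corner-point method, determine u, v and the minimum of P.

At the optimal vertex, 5u - 4v = 156 and -11u + 3v = 182.
Solving simultaneously gives u = -1196/29, v = -2626/29.

u = -1196/29, v = -2626/29, minimum P = -20748/29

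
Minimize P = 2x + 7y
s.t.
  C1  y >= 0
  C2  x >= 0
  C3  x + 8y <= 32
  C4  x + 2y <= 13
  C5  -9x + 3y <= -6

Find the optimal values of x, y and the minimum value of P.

Feasible corners and P = 2x + 7y:
  (13, 0) → P = 26
  (2/3, 0) → P = 4/3
  (20/3, 19/6) → P = 71/2
  (48/25, 94/25) → P = 754/25

x = 2/3, y = 0, minimum P = 4/3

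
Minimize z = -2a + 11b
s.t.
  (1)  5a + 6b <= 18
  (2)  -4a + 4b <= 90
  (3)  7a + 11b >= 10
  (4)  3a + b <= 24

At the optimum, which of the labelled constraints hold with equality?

(3) and (4)

Vertices and z = -2a + 11b:
  (-117/11, 261/22) → z = 3339/22
  (126/13, -66/13) → z = -978/13
  (-475/36, 335/36) → z = 515/4
  (127/13, -69/13) → z = -1013/13

The minimum is at (127/13, -69/13). Substituting into each constraint, equality holds for (3) and (4); the remaining constraints have slack.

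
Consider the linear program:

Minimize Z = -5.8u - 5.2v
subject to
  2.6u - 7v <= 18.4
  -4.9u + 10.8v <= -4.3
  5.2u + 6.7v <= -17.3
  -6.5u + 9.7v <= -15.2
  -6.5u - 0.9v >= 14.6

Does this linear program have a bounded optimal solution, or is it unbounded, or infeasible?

Corner points and Z = -5.8u - 5.2v:
  (-1802/507, -154/39) → Z = 6954/169
  (-2141/1196, -303/92) → Z = 164503/5980
  (-6397/3445, -149/53) → Z = 437323/17225
The feasible region has finitely many vertices and no improving ray; the minimum is 437323/17225 at (-6397/3445, -149/53).

bounded optimum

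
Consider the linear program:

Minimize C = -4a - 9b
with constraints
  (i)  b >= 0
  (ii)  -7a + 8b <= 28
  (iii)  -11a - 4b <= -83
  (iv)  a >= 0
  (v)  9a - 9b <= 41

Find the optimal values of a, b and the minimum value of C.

a = 580/9, b = 539/9, minimum C = -7171/9

Vertices and C = -4a - 9b:
  (138/29, 889/116) → C = -10209/116
  (580/9, 539/9) → C = -7171/9
  (911/135, 296/135) → C = -6308/135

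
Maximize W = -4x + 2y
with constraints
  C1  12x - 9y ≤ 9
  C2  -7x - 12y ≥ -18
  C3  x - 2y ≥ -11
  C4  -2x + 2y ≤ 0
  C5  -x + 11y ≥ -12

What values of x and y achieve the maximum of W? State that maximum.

Extreme points and W = -4x + 2y:
  (30/23, 17/23) → W = -86/23
  (-3/41, -45/41) → W = -78/41
  (18/19, 18/19) → W = -36/19
  (-6/5, -6/5) → W = 12/5

The binding constraints are -2x + 2y = 0 and -x + 11y = -12.
Solving simultaneously gives x = -6/5, y = -6/5.

x = -6/5, y = -6/5, maximum W = 12/5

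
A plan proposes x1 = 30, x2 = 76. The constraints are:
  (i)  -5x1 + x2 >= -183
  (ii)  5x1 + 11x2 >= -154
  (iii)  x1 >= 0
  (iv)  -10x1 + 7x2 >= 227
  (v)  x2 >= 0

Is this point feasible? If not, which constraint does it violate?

(i): -74 ≥ -183 ✓
(ii): 986 ≥ -154 ✓
(iii): 30 ≥ 0 ✓
(iv): 232 ≥ 227 ✓
(v): 76 ≥ 0 ✓

feasible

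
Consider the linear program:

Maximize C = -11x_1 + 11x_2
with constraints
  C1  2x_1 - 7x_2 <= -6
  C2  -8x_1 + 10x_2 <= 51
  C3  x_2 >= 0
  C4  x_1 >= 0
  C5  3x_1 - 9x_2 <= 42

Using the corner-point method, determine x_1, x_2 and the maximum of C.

x_1 = 0, x_2 = 51/10, maximum C = 561/10

The feasible region is unbounded (it extends along (5, 4), (3, 1)), but C strictly decreases along every unbounded feasible direction, so there is no improving ray and the maximum is attained at a vertex.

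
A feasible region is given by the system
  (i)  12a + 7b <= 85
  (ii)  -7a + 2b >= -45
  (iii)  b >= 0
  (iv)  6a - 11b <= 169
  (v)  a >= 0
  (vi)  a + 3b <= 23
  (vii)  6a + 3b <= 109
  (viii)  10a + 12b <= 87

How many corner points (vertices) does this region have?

5

Intersecting each pair of boundary lines and keeping only the points that satisfy every inequality leaves:
  (485/73, 55/73)
  (411/74, 97/37)
  (45/7, 0)
  (0, 0)
  (0, 29/4)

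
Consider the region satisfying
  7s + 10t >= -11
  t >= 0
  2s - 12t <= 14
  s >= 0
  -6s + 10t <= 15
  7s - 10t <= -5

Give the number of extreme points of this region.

3

Of the 15 pairwise boundary intersections, those satisfying every inequality are:
  (0, 3/2)
  (0, 1/2)
  (10, 15/2)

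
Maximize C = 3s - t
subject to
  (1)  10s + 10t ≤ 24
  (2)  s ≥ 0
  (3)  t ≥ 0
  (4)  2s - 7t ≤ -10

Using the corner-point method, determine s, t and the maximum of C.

Corner points and C = 3s - t:
  (0, 12/5) → C = -12/5
  (34/45, 74/45) → C = 28/45
  (0, 10/7) → C = -10/7

The optimum lies where 10s + 10t = 24 and 2s - 7t = -10.
Solving simultaneously gives s = 34/45, t = 74/45.

s = 34/45, t = 74/45, maximum C = 28/45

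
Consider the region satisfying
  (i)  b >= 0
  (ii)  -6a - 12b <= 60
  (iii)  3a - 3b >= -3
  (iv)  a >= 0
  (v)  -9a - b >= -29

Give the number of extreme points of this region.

Pairwise boundary intersections that survive every other constraint:
  (0, 0)
  (29/9, 0)
  (0, 1)
  (14/5, 19/5)

4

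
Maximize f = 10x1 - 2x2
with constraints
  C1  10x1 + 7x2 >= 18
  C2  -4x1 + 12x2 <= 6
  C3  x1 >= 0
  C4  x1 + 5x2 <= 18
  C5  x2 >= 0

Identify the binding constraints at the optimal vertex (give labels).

Extreme points and f = 10x1 - 2x2:
  (87/74, 33/37) → f = 369/37
  (9/5, 0) → f = 18
  (93/16, 39/16) → f = 213/4
  (18, 0) → f = 180

The maximum is at (18, 0). Substituting into each constraint, equality holds for C4 and C5; the remaining constraints have slack.

C4 and C5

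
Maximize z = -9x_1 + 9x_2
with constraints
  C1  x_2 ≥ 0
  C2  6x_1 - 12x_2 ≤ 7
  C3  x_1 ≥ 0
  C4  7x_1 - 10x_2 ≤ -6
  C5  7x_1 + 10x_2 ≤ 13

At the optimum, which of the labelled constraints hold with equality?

Corner points and z = -9x_1 + 9x_2:
  (0, 3/5) → z = 27/5
  (0, 13/10) → z = 117/10
  (1/2, 19/20) → z = 81/20

The maximum is at (0, 13/10). Substituting into each constraint, equality holds for C3 and C5; the remaining constraints have slack.

C3 and C5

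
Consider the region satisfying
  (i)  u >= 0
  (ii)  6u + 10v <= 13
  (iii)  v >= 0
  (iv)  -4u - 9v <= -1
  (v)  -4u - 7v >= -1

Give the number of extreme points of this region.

The feasible vertices (each the meet of two boundaries and inside every other half-plane) are:
  (0, 1/9)
  (0, 1/7)
  (1/4, 0)

3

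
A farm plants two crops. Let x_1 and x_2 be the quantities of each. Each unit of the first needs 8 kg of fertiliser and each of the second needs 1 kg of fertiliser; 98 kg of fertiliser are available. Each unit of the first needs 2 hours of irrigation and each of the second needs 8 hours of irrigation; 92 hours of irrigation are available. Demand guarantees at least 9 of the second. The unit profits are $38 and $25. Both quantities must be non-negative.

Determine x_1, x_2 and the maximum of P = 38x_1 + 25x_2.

Extreme points and P = 38x_1 + 25x_2:
  (0, 23/2) → P = 575/2
  (0, 9) → P = 225
  (10, 9) → P = 605

The binding constraints are 2x_1 + 8x_2 = 92 and x_2 = 9.
Solving simultaneously gives x_1 = 10, x_2 = 9.

x_1 = 10, x_2 = 9, maximum P = 605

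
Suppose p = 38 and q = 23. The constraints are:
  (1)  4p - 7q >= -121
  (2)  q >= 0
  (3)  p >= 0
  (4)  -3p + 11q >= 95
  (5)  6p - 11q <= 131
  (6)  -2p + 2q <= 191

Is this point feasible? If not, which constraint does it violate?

(1): -9 ≥ -121 ✓
(2): 23 ≥ 0 ✓
(3): 38 ≥ 0 ✓
(4): 139 ≥ 95 ✓
(5): -25 ≤ 131 ✓
(6): -30 ≤ 191 ✓

feasible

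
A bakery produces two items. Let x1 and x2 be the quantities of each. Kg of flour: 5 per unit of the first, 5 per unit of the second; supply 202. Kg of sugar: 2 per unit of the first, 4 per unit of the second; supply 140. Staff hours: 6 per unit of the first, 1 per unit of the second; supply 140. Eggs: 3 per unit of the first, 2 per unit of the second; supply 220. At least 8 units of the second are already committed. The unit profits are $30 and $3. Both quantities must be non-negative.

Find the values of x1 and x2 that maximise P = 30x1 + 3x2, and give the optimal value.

x1 = 22, x2 = 8, maximum P = 684

Extreme points and P = 30x1 + 3x2:
  (0, 35) → P = 105
  (0, 8) → P = 24
  (54/5, 148/5) → P = 2064/5
  (498/25, 512/25) → P = 16476/25
  (22, 8) → P = 684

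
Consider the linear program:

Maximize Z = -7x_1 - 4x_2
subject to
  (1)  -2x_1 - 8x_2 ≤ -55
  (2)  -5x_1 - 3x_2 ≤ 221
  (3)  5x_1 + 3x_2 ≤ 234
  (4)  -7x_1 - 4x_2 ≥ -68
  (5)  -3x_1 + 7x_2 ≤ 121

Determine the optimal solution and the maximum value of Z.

x_1 = -583/38, x_2 = 407/38, maximum Z = 2453/38

Vertices and Z = -7x_1 - 4x_2:
  (27/4, 83/16) → Z = -68
  (-583/38, 407/38) → Z = 2453/38
  (-8/61, 1051/61) → Z = -68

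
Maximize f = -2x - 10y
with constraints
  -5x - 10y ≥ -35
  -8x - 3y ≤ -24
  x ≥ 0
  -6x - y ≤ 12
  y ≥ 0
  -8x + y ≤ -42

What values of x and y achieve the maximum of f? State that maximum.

x = 21/4, y = 0, maximum f = -21/2

Vertices and f = -2x - 10y:
  (7, 0) → f = -14
  (91/17, 14/17) → f = -322/17
  (21/4, 0) → f = -21/2

The optimum lies where y = 0 and -8x + y = -42.
Solving simultaneously gives x = 21/4, y = 0.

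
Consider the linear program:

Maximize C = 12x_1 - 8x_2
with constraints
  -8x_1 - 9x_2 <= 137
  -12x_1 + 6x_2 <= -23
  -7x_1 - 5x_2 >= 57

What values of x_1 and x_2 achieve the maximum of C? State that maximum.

x_1 = 172/23, x_2 = -503/23, maximum C = 6088/23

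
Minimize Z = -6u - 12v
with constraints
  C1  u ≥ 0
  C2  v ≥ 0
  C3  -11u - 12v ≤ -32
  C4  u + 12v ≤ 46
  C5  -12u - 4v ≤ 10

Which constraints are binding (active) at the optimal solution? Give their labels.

Extreme points and Z = -6u - 12v:
  (0, 8/3) → Z = -32
  (0, 23/6) → Z = -46
  (32/11, 0) → Z = -192/11
  (46, 0) → Z = -276

The minimum is at (46, 0). Substituting into each constraint, equality holds for C2 and C4; the remaining constraints have slack.

C2 and C4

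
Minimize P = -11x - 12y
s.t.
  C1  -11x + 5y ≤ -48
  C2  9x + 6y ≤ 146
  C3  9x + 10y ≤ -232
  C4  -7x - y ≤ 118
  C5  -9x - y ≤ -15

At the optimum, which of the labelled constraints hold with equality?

Vertices and P = -11x - 12y:
  (713/9, -189/2) → P = 2363/9
  (382/81, -247/9) → P = 22474/81
  (133/2, -1167/2) → P = 12541/2
The feasible region is unbounded (it extends along (2, -3), (1, -7)), but P strictly increases along every unbounded feasible direction, so there is no improving ray and the minimum is attained at a vertex.

The minimum is at (713/9, -189/2). Substituting into each constraint, equality holds for C2 and C3; the remaining constraints have slack.

C2 and C3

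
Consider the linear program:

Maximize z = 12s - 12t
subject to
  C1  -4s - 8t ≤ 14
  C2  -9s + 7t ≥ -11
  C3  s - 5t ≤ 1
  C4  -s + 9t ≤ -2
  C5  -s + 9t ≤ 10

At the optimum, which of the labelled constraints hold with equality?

Feasible corners and z = 12s - 12t:
  (-31/14, -9/14) → z = -132/7
  (-5/2, -1/2) → z = -24
  (-1/4, -1/4) → z = 0

The maximum is at (-1/4, -1/4). Substituting into each constraint, equality holds for C3 and C4; the remaining constraints have slack.

C3 and C4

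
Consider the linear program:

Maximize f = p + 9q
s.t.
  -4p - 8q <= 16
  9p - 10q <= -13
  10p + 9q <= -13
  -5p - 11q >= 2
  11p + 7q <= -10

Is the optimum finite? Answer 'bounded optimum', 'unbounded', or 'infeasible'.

bounded optimum

Extreme points and f = p + 9q:
  (-33/14, -23/28) → f = -39/4
  (-40, 18) → f = 122
  (-247/181, 13/181) → f = -130/181
  (-25/13, 9/13) → f = 56/13
The feasible region has finitely many vertices and no improving ray; the maximum is 122 at (-40, 18).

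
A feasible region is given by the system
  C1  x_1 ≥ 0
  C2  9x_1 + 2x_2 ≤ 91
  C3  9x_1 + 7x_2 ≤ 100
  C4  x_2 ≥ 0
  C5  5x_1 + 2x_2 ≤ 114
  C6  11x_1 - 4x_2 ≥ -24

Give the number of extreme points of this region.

Intersecting each pair of boundary lines and keeping only the points that satisfy every inequality leaves:
  (0, 0)
  (0, 6)
  (437/45, 9/5)
  (91/9, 0)
  (232/113, 1316/113)

5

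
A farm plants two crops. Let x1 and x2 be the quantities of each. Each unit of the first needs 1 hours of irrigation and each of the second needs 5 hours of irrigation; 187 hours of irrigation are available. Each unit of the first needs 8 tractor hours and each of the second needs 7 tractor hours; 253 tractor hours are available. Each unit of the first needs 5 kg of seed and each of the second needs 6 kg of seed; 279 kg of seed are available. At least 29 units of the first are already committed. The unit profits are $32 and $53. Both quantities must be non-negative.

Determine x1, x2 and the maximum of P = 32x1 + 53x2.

Corner points and P = 32x1 + 53x2:
  (253/8, 0) → P = 1012
  (29, 0) → P = 928
  (29, 3) → P = 1087

At the optimal vertex, 8x1 + 7x2 = 253 and x1 = 29.
Solving simultaneously gives x1 = 29, x2 = 3.

x1 = 29, x2 = 3, maximum P = 1087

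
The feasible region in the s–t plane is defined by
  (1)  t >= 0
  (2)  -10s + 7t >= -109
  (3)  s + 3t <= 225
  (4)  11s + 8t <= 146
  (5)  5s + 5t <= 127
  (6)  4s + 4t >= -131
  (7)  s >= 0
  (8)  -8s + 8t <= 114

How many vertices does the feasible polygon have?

5

Intersecting each pair of boundary lines and keeping only the points that satisfy every inequality leaves:
  (109/10, 0)
  (0, 0)
  (1894/157, 261/157)
  (32/19, 1211/76)
  (0, 57/4)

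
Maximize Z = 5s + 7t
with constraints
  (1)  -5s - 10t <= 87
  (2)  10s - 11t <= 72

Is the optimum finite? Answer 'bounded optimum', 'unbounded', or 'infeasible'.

unbounded

From the feasible point (-237/155, -246/31), moving in the direction (11, 10) keeps every constraint satisfied while Z increases without bound.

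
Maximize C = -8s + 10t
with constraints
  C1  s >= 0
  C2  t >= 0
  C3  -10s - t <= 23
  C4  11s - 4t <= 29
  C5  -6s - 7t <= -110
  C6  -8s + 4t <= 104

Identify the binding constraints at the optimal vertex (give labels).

C4 and C6

Corner points and C = -8s + 10t:
  (0, 110/7) → C = 1100/7
  (0, 26) → C = 260
  (643/101, 1036/101) → C = 5216/101
  (133/3, 344/3) → C = 792

The maximum is at (133/3, 344/3). Substituting into each constraint, equality holds for C4 and C6; the remaining constraints have slack.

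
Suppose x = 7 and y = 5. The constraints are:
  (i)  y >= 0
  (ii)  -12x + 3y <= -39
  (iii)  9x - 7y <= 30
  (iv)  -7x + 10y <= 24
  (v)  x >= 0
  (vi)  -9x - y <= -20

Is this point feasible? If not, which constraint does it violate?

feasible

(i): 5 ≥ 0 ✓
(ii): -69 ≤ -39 ✓
(iii): 28 ≤ 30 ✓
(iv): 1 ≤ 24 ✓
(v): 7 ≥ 0 ✓
(vi): -68 ≤ -20 ✓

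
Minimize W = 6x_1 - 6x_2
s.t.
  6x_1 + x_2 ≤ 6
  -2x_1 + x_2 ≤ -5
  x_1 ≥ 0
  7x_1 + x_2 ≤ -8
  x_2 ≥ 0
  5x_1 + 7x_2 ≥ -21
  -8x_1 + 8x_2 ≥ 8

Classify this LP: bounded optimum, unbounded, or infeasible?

The boundaries 5x_1 + 7x_2 = -21 and -8x_1 + 8x_2 = 8 meet at (-7/3, -4/3), but that point violates -2x_1 + x_2 ≤ -5. Every candidate vertex is excluded by some other constraint, so the feasible region is empty.

infeasible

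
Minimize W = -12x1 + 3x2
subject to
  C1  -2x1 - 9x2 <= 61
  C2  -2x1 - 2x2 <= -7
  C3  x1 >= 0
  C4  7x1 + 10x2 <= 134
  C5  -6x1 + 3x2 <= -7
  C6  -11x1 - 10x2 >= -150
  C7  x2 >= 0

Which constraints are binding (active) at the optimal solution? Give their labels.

Corner points and W = -12x1 + 3x2:
  (35/18, 14/9) → W = -56/3
  (7/2, 0) → W = -42
  (520/93, 823/93) → W = -1257/31
  (150/11, 0) → W = -1800/11

The minimum is at (150/11, 0). Substituting into each constraint, equality holds for C6 and C7; the remaining constraints have slack.

C6 and C7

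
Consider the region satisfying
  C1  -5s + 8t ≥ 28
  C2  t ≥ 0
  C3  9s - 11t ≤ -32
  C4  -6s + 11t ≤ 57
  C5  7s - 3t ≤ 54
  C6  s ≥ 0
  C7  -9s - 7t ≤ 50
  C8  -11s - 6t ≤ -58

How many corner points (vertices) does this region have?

4

Intersecting each pair of boundary lines and keeping only the points that satisfy every inequality leaves:
  (52/17, 92/17)
  (148/59, 299/59)
  (25/3, 107/11)
  (296/157, 975/157)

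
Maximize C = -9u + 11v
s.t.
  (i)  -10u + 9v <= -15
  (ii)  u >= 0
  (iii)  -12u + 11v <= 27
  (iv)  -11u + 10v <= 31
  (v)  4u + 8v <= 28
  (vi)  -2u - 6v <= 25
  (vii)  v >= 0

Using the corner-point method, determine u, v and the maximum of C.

Extreme points and C = -9u + 11v:
  (93/29, 55/29) → C = -8
  (3/2, 0) → C = -27/2
  (7, 0) → C = -63

u = 93/29, v = 55/29, maximum C = -8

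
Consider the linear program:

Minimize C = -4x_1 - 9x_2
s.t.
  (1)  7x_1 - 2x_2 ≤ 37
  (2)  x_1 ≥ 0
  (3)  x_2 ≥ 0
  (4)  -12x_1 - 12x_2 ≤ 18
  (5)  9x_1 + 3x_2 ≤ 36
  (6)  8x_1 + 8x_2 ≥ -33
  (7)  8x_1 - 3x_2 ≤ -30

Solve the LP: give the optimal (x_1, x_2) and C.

x_1 = 0, x_2 = 12, minimum C = -108

Feasible corners and C = -4x_1 - 9x_2:
  (0, 12) → C = -108
  (0, 10) → C = -90
  (6/17, 186/17) → C = -1698/17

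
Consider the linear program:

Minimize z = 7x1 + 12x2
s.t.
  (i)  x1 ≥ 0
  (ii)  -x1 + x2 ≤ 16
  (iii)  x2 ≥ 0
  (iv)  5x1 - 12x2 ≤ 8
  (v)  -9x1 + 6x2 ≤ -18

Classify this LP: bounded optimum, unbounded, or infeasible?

Feasible corners and z = 7x1 + 12x2:
  (38, 54) → z = 914
  (28/13, 3/13) → z = 232/13
The feasible region has finitely many vertices and no improving ray; the minimum is 232/13 at (28/13, 3/13).

bounded optimum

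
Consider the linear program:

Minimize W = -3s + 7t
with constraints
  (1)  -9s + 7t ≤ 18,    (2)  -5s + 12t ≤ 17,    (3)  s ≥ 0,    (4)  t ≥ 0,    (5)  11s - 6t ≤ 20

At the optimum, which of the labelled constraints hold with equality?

(4) and (5)

Extreme points and W = -3s + 7t:
  (0, 17/12) → W = 119/12
  (57/17, 287/102) → W = 983/102
  (0, 0) → W = 0
  (20/11, 0) → W = -60/11

The minimum is at (20/11, 0). Substituting into each constraint, equality holds for (4) and (5); the remaining constraints have slack.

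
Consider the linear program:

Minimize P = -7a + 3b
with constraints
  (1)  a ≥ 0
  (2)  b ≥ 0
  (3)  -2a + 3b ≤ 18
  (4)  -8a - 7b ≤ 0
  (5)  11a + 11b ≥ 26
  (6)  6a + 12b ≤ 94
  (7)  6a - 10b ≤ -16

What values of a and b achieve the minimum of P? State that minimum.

Extreme points and P = -7a + 3b:
  (0, 6) → P = 18
  (0, 26/11) → P = 78/11
  (11/7, 148/21) → P = 71/7
  (21/44, 83/44) → P = 51/22
  (17/3, 5) → P = -74/3

The optimum lies where 6a + 12b = 94 and 6a - 10b = -16.
Solving simultaneously gives a = 17/3, b = 5.

a = 17/3, b = 5, minimum P = -74/3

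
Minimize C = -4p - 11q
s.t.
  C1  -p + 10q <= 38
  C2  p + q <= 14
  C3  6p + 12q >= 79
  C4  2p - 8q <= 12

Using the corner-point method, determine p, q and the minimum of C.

Extreme points and C = -4p - 11q:
  (102/11, 52/11) → C = -980/11
  (167/36, 307/72) → C = -1571/24
  (62/5, 8/5) → C = -336/5
  (97/9, 43/36) → C = -225/4

The binding constraints are -p + 10q = 38 and p + q = 14.
Solving simultaneously gives p = 102/11, q = 52/11.

p = 102/11, q = 52/11, minimum C = -980/11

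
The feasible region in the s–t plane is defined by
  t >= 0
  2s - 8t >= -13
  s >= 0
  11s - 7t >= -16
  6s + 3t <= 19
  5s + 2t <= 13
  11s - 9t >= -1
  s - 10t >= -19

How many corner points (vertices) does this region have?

5

Of the 28 pairwise boundary intersections, those satisfying every inequality are:
  (0, 0)
  (13/5, 0)
  (39/22, 91/44)
  (109/70, 141/70)
  (0, 1/9)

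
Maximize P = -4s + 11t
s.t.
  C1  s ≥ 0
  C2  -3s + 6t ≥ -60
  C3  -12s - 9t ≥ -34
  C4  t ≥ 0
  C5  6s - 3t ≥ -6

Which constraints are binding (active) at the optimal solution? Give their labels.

Extreme points and P = -4s + 11t:
  (0, 0) → P = 0
  (0, 2) → P = 22
  (17/6, 0) → P = -34/3
  (8/15, 46/15) → P = 158/5

The maximum is at (8/15, 46/15). Substituting into each constraint, equality holds for C3 and C5; the remaining constraints have slack.

C3 and C5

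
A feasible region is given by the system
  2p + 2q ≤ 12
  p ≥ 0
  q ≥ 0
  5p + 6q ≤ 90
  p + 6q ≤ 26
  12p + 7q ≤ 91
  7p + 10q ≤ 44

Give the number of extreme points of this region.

5

Intersecting each pair of boundary lines and keeping only the points that satisfy every inequality leaves:
  (6, 0)
  (16/3, 2/3)
  (0, 0)
  (0, 13/3)
  (1/8, 69/16)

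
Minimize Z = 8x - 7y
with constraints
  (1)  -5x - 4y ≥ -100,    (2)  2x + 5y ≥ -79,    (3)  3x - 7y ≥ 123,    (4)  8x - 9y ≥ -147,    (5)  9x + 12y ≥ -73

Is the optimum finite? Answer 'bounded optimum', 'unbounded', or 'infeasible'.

Feasible corners and Z = 8x - 7y:
  (48, -35) → Z = 629
  (1192/47, -315/47) → Z = 11741/47
  (583/21, -565/21) → Z = 2873/7
  (965/99, -442/33) → Z = 17002/99
The feasible region has finitely many vertices and no improving ray; the minimum is 17002/99 at (965/99, -442/33).

bounded optimum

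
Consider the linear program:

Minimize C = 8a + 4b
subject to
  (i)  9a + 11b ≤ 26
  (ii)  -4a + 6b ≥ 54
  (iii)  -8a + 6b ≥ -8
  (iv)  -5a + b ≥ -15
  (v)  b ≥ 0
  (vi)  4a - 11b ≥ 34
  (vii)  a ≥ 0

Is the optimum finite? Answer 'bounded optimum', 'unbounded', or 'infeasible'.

The boundaries 4a - 11b = 34 and a = 0 meet at (0, -34/11), but that point violates -4a + 6b ≥ 54. Every candidate vertex is excluded by some other constraint, so the feasible region is empty.

infeasible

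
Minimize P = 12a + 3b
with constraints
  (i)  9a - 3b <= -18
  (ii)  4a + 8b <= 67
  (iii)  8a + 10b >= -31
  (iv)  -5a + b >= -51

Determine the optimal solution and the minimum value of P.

The binding constraints are 4a + 8b = 67 and 8a + 10b = -31.
Solving simultaneously gives a = -153/4, b = 55/2.

a = -153/4, b = 55/2, minimum P = -753/2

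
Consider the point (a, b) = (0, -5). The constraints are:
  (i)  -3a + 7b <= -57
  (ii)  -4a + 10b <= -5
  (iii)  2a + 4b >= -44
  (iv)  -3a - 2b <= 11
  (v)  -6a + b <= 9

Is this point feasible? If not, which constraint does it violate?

Constraint (i): -3a + 7b = -35, which is not ≤ -57. All other constraints are satisfied.

not feasible — violates (i)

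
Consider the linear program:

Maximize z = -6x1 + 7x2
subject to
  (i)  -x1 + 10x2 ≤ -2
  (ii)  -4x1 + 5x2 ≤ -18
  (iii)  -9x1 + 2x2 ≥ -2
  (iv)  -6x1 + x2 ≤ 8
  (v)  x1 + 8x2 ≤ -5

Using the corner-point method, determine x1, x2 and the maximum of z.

x1 = -29/13, x2 = -70/13, maximum z = -316/13

Corner points and z = -6x1 + 7x2:
  (-26/37, -154/37) → z = -922/37
  (-29/13, -70/13) → z = -316/13
  (-6, -28) → z = -160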